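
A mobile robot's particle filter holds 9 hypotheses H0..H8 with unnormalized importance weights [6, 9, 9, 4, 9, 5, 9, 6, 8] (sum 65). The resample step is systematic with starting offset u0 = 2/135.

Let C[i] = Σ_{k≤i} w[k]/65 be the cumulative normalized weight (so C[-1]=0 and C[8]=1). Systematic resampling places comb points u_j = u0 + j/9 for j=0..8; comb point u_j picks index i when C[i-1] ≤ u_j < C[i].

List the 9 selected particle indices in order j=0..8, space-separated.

C = [6/65, 3/13, 24/65, 28/65, 37/65, 42/65, 51/65, 57/65, 1]
j=0: u_0=2/135 ∈ [0, 6/65) → index 0
j=1: u_1=17/135 ∈ [6/65, 3/13) → index 1
j=2: u_2=32/135 ∈ [3/13, 24/65) → index 2
j=3: u_3=47/135 ∈ [3/13, 24/65) → index 2
j=4: u_4=62/135 ∈ [28/65, 37/65) → index 4
j=5: u_5=77/135 ∈ [37/65, 42/65) → index 5
j=6: u_6=92/135 ∈ [42/65, 51/65) → index 6
j=7: u_7=107/135 ∈ [51/65, 57/65) → index 7
j=8: u_8=122/135 ∈ [57/65, 1) → index 8

0 1 2 2 4 5 6 7 8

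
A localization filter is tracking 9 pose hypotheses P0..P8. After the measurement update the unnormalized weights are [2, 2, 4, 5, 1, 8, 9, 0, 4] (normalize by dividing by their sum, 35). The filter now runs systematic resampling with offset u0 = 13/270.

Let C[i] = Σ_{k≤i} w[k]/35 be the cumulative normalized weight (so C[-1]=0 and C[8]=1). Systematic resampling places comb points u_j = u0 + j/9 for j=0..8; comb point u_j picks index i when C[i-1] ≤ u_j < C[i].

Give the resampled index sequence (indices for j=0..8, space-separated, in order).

0 2 3 4 5 5 6 6 8

C = [2/35, 4/35, 8/35, 13/35, 2/5, 22/35, 31/35, 31/35, 1]
j=0: u_0=13/270 ∈ [0, 2/35) → index 0
j=1: u_1=43/270 ∈ [4/35, 8/35) → index 2
j=2: u_2=73/270 ∈ [8/35, 13/35) → index 3
j=3: u_3=103/270 ∈ [13/35, 2/5) → index 4
j=4: u_4=133/270 ∈ [2/5, 22/35) → index 5
j=5: u_5=163/270 ∈ [2/5, 22/35) → index 5
j=6: u_6=193/270 ∈ [22/35, 31/35) → index 6
j=7: u_7=223/270 ∈ [22/35, 31/35) → index 6
j=8: u_8=253/270 ∈ [31/35, 1) → index 8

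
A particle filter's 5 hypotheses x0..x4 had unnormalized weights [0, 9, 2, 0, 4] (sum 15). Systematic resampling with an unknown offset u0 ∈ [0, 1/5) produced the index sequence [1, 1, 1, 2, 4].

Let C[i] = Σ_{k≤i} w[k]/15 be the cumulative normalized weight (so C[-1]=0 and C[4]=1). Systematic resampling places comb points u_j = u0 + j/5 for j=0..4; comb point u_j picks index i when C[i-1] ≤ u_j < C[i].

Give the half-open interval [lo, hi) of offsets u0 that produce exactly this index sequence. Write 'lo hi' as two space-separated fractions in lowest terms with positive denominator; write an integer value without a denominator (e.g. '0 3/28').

0 2/15

C = [0, 3/5, 11/15, 11/15, 1]
j=0 picked index 1: u0 ∈ [0, 3/5)
j=1 picked index 1: u0 ∈ [-1/5, 2/5)
j=2 picked index 1: u0 ∈ [-2/5, 1/5)
j=3 picked index 2: u0 ∈ [0, 2/15)
j=4 picked index 4: u0 ∈ [-1/15, 1/5)
intersection: [0, 2/15)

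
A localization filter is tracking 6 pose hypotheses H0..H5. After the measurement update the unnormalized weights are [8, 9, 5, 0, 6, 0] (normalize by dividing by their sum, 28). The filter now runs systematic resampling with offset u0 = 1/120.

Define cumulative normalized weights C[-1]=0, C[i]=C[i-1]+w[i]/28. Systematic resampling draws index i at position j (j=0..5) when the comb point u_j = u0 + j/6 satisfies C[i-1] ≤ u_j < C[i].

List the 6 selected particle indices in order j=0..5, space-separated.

0 0 1 1 2 4

C = [2/7, 17/28, 11/14, 11/14, 1, 1]
j=0: u_0=1/120 ∈ [0, 2/7) → index 0
j=1: u_1=7/40 ∈ [0, 2/7) → index 0
j=2: u_2=41/120 ∈ [2/7, 17/28) → index 1
j=3: u_3=61/120 ∈ [2/7, 17/28) → index 1
j=4: u_4=27/40 ∈ [17/28, 11/14) → index 2
j=5: u_5=101/120 ∈ [11/14, 1) → index 4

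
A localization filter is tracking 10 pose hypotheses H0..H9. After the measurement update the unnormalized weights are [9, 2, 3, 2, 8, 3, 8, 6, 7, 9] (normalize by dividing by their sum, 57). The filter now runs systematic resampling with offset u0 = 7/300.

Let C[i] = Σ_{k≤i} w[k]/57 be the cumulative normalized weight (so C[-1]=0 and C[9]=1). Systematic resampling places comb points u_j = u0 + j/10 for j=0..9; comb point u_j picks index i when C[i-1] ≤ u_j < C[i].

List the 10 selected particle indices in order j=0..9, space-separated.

0 0 2 4 5 6 7 8 8 9

C = [3/19, 11/57, 14/57, 16/57, 8/19, 9/19, 35/57, 41/57, 16/19, 1]
j=0: u_0=7/300 ∈ [0, 3/19) → index 0
j=1: u_1=37/300 ∈ [0, 3/19) → index 0
j=2: u_2=67/300 ∈ [11/57, 14/57) → index 2
j=3: u_3=97/300 ∈ [16/57, 8/19) → index 4
j=4: u_4=127/300 ∈ [8/19, 9/19) → index 5
j=5: u_5=157/300 ∈ [9/19, 35/57) → index 6
j=6: u_6=187/300 ∈ [35/57, 41/57) → index 7
j=7: u_7=217/300 ∈ [41/57, 16/19) → index 8
j=8: u_8=247/300 ∈ [41/57, 16/19) → index 8
j=9: u_9=277/300 ∈ [16/19, 1) → index 9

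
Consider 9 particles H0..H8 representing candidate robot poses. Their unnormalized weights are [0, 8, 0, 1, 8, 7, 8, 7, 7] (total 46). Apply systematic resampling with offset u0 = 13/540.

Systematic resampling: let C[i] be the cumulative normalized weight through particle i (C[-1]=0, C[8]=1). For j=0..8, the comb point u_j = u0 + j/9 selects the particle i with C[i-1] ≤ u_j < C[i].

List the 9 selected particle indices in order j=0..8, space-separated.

C = [0, 4/23, 4/23, 9/46, 17/46, 12/23, 16/23, 39/46, 1]
j=0: u_0=13/540 ∈ [0, 4/23) → index 1
j=1: u_1=73/540 ∈ [0, 4/23) → index 1
j=2: u_2=133/540 ∈ [9/46, 17/46) → index 4
j=3: u_3=193/540 ∈ [9/46, 17/46) → index 4
j=4: u_4=253/540 ∈ [17/46, 12/23) → index 5
j=5: u_5=313/540 ∈ [12/23, 16/23) → index 6
j=6: u_6=373/540 ∈ [12/23, 16/23) → index 6
j=7: u_7=433/540 ∈ [16/23, 39/46) → index 7
j=8: u_8=493/540 ∈ [39/46, 1) → index 8

1 1 4 4 5 6 6 7 8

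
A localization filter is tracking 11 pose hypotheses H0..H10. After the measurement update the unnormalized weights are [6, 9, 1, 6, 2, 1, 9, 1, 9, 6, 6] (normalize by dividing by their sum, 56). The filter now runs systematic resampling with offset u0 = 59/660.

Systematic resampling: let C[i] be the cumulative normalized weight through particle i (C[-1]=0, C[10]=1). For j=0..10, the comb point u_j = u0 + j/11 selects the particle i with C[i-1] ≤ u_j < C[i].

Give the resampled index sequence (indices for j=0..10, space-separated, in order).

0 1 2 3 6 6 8 8 9 10 10

C = [3/28, 15/56, 2/7, 11/28, 3/7, 25/56, 17/28, 5/8, 11/14, 25/28, 1]
j=0: u_0=59/660 ∈ [0, 3/28) → index 0
j=1: u_1=119/660 ∈ [3/28, 15/56) → index 1
j=2: u_2=179/660 ∈ [15/56, 2/7) → index 2
j=3: u_3=239/660 ∈ [2/7, 11/28) → index 3
j=4: u_4=299/660 ∈ [25/56, 17/28) → index 6
j=5: u_5=359/660 ∈ [25/56, 17/28) → index 6
j=6: u_6=419/660 ∈ [5/8, 11/14) → index 8
j=7: u_7=479/660 ∈ [5/8, 11/14) → index 8
j=8: u_8=49/60 ∈ [11/14, 25/28) → index 9
j=9: u_9=599/660 ∈ [25/28, 1) → index 10
j=10: u_10=659/660 ∈ [25/28, 1) → index 10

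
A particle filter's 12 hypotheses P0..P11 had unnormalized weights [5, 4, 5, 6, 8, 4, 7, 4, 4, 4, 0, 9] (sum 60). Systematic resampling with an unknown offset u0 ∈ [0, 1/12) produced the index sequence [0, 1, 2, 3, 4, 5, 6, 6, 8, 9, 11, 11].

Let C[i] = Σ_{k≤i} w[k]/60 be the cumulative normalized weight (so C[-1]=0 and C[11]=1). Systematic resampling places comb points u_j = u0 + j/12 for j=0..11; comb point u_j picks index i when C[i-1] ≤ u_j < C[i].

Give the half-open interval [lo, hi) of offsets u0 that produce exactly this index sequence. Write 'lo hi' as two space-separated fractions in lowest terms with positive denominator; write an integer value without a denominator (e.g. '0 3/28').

C = [1/12, 3/20, 7/30, 1/3, 7/15, 8/15, 13/20, 43/60, 47/60, 17/20, 17/20, 1]
j=0 picked index 0: u0 ∈ [0, 1/12)
j=1 picked index 1: u0 ∈ [0, 1/15)
j=2 picked index 2: u0 ∈ [-1/60, 1/15)
j=3 picked index 3: u0 ∈ [-1/60, 1/12)
j=4 picked index 4: u0 ∈ [0, 2/15)
j=5 picked index 5: u0 ∈ [1/20, 7/60)
j=6 picked index 6: u0 ∈ [1/30, 3/20)
j=7 picked index 6: u0 ∈ [-1/20, 1/15)
j=8 picked index 8: u0 ∈ [1/20, 7/60)
j=9 picked index 9: u0 ∈ [1/30, 1/10)
j=10 picked index 11: u0 ∈ [1/60, 1/6)
j=11 picked index 11: u0 ∈ [-1/15, 1/12)
intersection: [1/20, 1/15)

1/20 1/15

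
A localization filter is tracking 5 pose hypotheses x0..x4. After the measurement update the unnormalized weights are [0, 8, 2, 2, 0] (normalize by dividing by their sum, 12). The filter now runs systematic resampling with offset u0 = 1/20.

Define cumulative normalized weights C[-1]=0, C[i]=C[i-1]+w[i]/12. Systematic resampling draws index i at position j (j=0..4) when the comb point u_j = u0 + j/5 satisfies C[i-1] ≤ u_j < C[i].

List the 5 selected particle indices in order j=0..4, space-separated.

C = [0, 2/3, 5/6, 1, 1]
j=0: u_0=1/20 ∈ [0, 2/3) → index 1
j=1: u_1=1/4 ∈ [0, 2/3) → index 1
j=2: u_2=9/20 ∈ [0, 2/3) → index 1
j=3: u_3=13/20 ∈ [0, 2/3) → index 1
j=4: u_4=17/20 ∈ [5/6, 1) → index 3

1 1 1 1 3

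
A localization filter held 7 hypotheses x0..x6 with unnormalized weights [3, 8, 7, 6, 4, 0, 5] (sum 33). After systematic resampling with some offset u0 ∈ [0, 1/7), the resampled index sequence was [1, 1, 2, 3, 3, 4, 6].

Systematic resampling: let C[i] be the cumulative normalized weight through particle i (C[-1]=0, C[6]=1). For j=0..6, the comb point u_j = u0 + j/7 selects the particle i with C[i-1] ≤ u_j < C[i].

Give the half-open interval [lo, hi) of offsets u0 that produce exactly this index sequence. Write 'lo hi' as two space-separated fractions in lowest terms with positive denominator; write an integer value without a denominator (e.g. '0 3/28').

9/77 31/231

C = [1/11, 1/3, 6/11, 8/11, 28/33, 28/33, 1]
j=0 picked index 1: u0 ∈ [1/11, 1/3)
j=1 picked index 1: u0 ∈ [-4/77, 4/21)
j=2 picked index 2: u0 ∈ [1/21, 20/77)
j=3 picked index 3: u0 ∈ [9/77, 23/77)
j=4 picked index 3: u0 ∈ [-2/77, 12/77)
j=5 picked index 4: u0 ∈ [1/77, 31/231)
j=6 picked index 6: u0 ∈ [-2/231, 1/7)
intersection: [9/77, 31/231)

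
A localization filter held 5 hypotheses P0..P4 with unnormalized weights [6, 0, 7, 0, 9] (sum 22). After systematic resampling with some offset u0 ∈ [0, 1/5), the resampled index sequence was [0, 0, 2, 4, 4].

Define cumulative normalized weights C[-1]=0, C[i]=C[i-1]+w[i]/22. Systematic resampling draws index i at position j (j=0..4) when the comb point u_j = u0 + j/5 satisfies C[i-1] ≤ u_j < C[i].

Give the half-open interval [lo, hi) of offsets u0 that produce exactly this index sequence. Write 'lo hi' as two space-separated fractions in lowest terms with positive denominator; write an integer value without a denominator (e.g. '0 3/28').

C = [3/11, 3/11, 13/22, 13/22, 1]
j=0 picked index 0: u0 ∈ [0, 3/11)
j=1 picked index 0: u0 ∈ [-1/5, 4/55)
j=2 picked index 2: u0 ∈ [-7/55, 21/110)
j=3 picked index 4: u0 ∈ [-1/110, 2/5)
j=4 picked index 4: u0 ∈ [-23/110, 1/5)
intersection: [0, 4/55)

0 4/55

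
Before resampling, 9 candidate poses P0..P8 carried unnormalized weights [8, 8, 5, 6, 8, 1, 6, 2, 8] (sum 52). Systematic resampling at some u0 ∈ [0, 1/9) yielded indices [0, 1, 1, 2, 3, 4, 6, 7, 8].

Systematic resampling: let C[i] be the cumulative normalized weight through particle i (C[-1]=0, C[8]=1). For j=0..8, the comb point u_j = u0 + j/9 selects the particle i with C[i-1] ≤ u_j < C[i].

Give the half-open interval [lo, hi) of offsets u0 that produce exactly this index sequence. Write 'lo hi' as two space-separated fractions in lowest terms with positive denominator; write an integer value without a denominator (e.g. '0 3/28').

5/117 8/117

C = [2/13, 4/13, 21/52, 27/52, 35/52, 9/13, 21/26, 11/13, 1]
j=0 picked index 0: u0 ∈ [0, 2/13)
j=1 picked index 1: u0 ∈ [5/117, 23/117)
j=2 picked index 1: u0 ∈ [-8/117, 10/117)
j=3 picked index 2: u0 ∈ [-1/39, 11/156)
j=4 picked index 3: u0 ∈ [-19/468, 35/468)
j=5 picked index 4: u0 ∈ [-17/468, 55/468)
j=6 picked index 6: u0 ∈ [1/39, 11/78)
j=7 picked index 7: u0 ∈ [7/234, 8/117)
j=8 picked index 8: u0 ∈ [-5/117, 1/9)
intersection: [5/117, 8/117)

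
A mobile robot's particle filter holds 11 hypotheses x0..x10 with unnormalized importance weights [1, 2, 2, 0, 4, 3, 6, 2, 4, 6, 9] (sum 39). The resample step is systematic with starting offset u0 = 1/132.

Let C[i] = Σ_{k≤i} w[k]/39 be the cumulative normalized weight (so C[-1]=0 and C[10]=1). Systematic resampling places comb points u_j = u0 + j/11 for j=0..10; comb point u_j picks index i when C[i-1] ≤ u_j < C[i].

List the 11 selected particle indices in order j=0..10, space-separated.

C = [1/39, 1/13, 5/39, 5/39, 3/13, 4/13, 6/13, 20/39, 8/13, 10/13, 1]
j=0: u_0=1/132 ∈ [0, 1/39) → index 0
j=1: u_1=13/132 ∈ [1/13, 5/39) → index 2
j=2: u_2=25/132 ∈ [5/39, 3/13) → index 4
j=3: u_3=37/132 ∈ [3/13, 4/13) → index 5
j=4: u_4=49/132 ∈ [4/13, 6/13) → index 6
j=5: u_5=61/132 ∈ [6/13, 20/39) → index 7
j=6: u_6=73/132 ∈ [20/39, 8/13) → index 8
j=7: u_7=85/132 ∈ [8/13, 10/13) → index 9
j=8: u_8=97/132 ∈ [8/13, 10/13) → index 9
j=9: u_9=109/132 ∈ [10/13, 1) → index 10
j=10: u_10=11/12 ∈ [10/13, 1) → index 10

0 2 4 5 6 7 8 9 9 10 10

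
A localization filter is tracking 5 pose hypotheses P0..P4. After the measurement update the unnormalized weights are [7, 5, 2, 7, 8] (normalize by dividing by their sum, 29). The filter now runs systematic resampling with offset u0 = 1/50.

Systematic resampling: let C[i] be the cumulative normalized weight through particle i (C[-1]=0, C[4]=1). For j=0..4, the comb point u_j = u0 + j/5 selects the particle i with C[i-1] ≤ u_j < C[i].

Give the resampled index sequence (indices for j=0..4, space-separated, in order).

0 0 2 3 4

C = [7/29, 12/29, 14/29, 21/29, 1]
j=0: u_0=1/50 ∈ [0, 7/29) → index 0
j=1: u_1=11/50 ∈ [0, 7/29) → index 0
j=2: u_2=21/50 ∈ [12/29, 14/29) → index 2
j=3: u_3=31/50 ∈ [14/29, 21/29) → index 3
j=4: u_4=41/50 ∈ [21/29, 1) → index 4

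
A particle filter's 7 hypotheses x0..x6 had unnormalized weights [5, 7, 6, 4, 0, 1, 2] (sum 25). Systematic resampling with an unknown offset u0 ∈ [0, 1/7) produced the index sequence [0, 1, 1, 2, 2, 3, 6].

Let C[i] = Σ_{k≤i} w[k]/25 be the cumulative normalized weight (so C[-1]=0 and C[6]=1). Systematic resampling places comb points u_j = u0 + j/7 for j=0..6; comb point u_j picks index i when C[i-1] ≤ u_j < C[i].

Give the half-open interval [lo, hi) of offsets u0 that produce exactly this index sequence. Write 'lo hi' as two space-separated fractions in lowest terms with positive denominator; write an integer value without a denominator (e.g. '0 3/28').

C = [1/5, 12/25, 18/25, 22/25, 22/25, 23/25, 1]
j=0 picked index 0: u0 ∈ [0, 1/5)
j=1 picked index 1: u0 ∈ [2/35, 59/175)
j=2 picked index 1: u0 ∈ [-3/35, 34/175)
j=3 picked index 2: u0 ∈ [9/175, 51/175)
j=4 picked index 2: u0 ∈ [-16/175, 26/175)
j=5 picked index 3: u0 ∈ [1/175, 29/175)
j=6 picked index 6: u0 ∈ [11/175, 1/7)
intersection: [11/175, 1/7)

11/175 1/7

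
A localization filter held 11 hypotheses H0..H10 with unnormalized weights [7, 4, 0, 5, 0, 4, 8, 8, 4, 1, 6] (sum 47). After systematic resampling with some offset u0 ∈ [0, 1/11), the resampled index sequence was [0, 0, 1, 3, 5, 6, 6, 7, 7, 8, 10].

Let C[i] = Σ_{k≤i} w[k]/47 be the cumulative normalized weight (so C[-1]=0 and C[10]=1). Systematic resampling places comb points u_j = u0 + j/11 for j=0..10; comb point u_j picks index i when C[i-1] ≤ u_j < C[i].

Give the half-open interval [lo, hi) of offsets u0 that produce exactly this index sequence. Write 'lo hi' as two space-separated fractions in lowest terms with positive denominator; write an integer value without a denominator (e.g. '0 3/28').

C = [7/47, 11/47, 11/47, 16/47, 16/47, 20/47, 28/47, 36/47, 40/47, 41/47, 1]
j=0 picked index 0: u0 ∈ [0, 7/47)
j=1 picked index 0: u0 ∈ [-1/11, 30/517)
j=2 picked index 1: u0 ∈ [-17/517, 27/517)
j=3 picked index 3: u0 ∈ [-20/517, 35/517)
j=4 picked index 5: u0 ∈ [-12/517, 32/517)
j=5 picked index 6: u0 ∈ [-15/517, 73/517)
j=6 picked index 6: u0 ∈ [-62/517, 26/517)
j=7 picked index 7: u0 ∈ [-21/517, 67/517)
j=8 picked index 7: u0 ∈ [-68/517, 20/517)
j=9 picked index 8: u0 ∈ [-27/517, 17/517)
j=10 picked index 10: u0 ∈ [-19/517, 1/11)
intersection: [0, 17/517)

0 17/517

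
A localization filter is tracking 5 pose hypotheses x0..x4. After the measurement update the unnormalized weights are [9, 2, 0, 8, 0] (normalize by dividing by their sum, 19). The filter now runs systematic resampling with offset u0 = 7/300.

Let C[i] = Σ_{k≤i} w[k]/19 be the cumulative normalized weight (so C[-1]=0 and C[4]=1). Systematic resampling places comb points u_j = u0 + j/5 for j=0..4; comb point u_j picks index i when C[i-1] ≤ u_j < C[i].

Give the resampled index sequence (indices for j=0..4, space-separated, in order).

0 0 0 3 3

C = [9/19, 11/19, 11/19, 1, 1]
j=0: u_0=7/300 ∈ [0, 9/19) → index 0
j=1: u_1=67/300 ∈ [0, 9/19) → index 0
j=2: u_2=127/300 ∈ [0, 9/19) → index 0
j=3: u_3=187/300 ∈ [11/19, 1) → index 3
j=4: u_4=247/300 ∈ [11/19, 1) → index 3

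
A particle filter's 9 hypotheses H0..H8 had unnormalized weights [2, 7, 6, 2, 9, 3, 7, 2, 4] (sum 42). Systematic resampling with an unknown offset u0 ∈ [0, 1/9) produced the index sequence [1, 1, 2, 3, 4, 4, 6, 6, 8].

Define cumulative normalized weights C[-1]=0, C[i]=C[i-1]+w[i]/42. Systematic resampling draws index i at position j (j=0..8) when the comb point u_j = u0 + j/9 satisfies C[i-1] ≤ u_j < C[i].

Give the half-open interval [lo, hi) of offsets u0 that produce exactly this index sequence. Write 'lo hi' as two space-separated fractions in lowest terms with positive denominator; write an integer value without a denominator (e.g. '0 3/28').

1/21 4/63

C = [1/21, 3/14, 5/14, 17/42, 13/21, 29/42, 6/7, 19/21, 1]
j=0 picked index 1: u0 ∈ [1/21, 3/14)
j=1 picked index 1: u0 ∈ [-4/63, 13/126)
j=2 picked index 2: u0 ∈ [-1/126, 17/126)
j=3 picked index 3: u0 ∈ [1/42, 1/14)
j=4 picked index 4: u0 ∈ [-5/126, 11/63)
j=5 picked index 4: u0 ∈ [-19/126, 4/63)
j=6 picked index 6: u0 ∈ [1/42, 4/21)
j=7 picked index 6: u0 ∈ [-11/126, 5/63)
j=8 picked index 8: u0 ∈ [1/63, 1/9)
intersection: [1/21, 4/63)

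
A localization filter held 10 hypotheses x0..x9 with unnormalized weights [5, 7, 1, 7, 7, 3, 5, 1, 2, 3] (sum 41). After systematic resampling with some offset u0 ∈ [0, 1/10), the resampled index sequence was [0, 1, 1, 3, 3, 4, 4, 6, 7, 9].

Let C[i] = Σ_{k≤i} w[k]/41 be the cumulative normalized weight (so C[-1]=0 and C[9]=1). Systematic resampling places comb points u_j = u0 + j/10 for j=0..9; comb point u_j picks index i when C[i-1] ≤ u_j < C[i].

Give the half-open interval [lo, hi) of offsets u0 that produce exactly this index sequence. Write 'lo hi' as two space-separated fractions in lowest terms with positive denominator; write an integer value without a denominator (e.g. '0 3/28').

C = [5/41, 12/41, 13/41, 20/41, 27/41, 30/41, 35/41, 36/41, 38/41, 1]
j=0 picked index 0: u0 ∈ [0, 5/41)
j=1 picked index 1: u0 ∈ [9/410, 79/410)
j=2 picked index 1: u0 ∈ [-16/205, 19/205)
j=3 picked index 3: u0 ∈ [7/410, 77/410)
j=4 picked index 3: u0 ∈ [-17/205, 18/205)
j=5 picked index 4: u0 ∈ [-1/82, 13/82)
j=6 picked index 4: u0 ∈ [-23/205, 12/205)
j=7 picked index 6: u0 ∈ [13/410, 63/410)
j=8 picked index 7: u0 ∈ [11/205, 16/205)
j=9 picked index 9: u0 ∈ [11/410, 1/10)
intersection: [11/205, 12/205)

11/205 12/205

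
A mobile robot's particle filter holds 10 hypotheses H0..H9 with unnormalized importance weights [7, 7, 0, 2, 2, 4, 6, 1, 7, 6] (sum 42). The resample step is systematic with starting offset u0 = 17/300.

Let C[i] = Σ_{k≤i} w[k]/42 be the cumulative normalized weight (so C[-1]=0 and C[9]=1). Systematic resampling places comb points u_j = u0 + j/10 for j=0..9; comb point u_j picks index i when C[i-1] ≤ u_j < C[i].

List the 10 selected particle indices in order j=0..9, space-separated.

0 0 1 3 5 6 6 8 8 9

C = [1/6, 1/3, 1/3, 8/21, 3/7, 11/21, 2/3, 29/42, 6/7, 1]
j=0: u_0=17/300 ∈ [0, 1/6) → index 0
j=1: u_1=47/300 ∈ [0, 1/6) → index 0
j=2: u_2=77/300 ∈ [1/6, 1/3) → index 1
j=3: u_3=107/300 ∈ [1/3, 8/21) → index 3
j=4: u_4=137/300 ∈ [3/7, 11/21) → index 5
j=5: u_5=167/300 ∈ [11/21, 2/3) → index 6
j=6: u_6=197/300 ∈ [11/21, 2/3) → index 6
j=7: u_7=227/300 ∈ [29/42, 6/7) → index 8
j=8: u_8=257/300 ∈ [29/42, 6/7) → index 8
j=9: u_9=287/300 ∈ [6/7, 1) → index 9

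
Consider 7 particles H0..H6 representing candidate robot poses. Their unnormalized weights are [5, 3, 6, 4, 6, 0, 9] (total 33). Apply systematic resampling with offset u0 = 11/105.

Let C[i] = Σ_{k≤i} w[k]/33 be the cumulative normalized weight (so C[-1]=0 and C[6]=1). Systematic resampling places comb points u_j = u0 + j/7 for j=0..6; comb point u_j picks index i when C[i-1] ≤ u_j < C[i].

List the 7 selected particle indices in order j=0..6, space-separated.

C = [5/33, 8/33, 14/33, 6/11, 8/11, 8/11, 1]
j=0: u_0=11/105 ∈ [0, 5/33) → index 0
j=1: u_1=26/105 ∈ [8/33, 14/33) → index 2
j=2: u_2=41/105 ∈ [8/33, 14/33) → index 2
j=3: u_3=8/15 ∈ [14/33, 6/11) → index 3
j=4: u_4=71/105 ∈ [6/11, 8/11) → index 4
j=5: u_5=86/105 ∈ [8/11, 1) → index 6
j=6: u_6=101/105 ∈ [8/11, 1) → index 6

0 2 2 3 4 6 6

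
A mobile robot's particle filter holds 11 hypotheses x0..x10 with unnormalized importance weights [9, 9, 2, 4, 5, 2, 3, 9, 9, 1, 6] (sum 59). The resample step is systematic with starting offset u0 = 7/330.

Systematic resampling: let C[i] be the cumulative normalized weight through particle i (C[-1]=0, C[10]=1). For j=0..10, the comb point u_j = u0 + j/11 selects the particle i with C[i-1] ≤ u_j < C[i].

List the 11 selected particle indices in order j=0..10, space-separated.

C = [9/59, 18/59, 20/59, 24/59, 29/59, 31/59, 34/59, 43/59, 52/59, 53/59, 1]
j=0: u_0=7/330 ∈ [0, 9/59) → index 0
j=1: u_1=37/330 ∈ [0, 9/59) → index 0
j=2: u_2=67/330 ∈ [9/59, 18/59) → index 1
j=3: u_3=97/330 ∈ [9/59, 18/59) → index 1
j=4: u_4=127/330 ∈ [20/59, 24/59) → index 3
j=5: u_5=157/330 ∈ [24/59, 29/59) → index 4
j=6: u_6=17/30 ∈ [31/59, 34/59) → index 6
j=7: u_7=217/330 ∈ [34/59, 43/59) → index 7
j=8: u_8=247/330 ∈ [43/59, 52/59) → index 8
j=9: u_9=277/330 ∈ [43/59, 52/59) → index 8
j=10: u_10=307/330 ∈ [53/59, 1) → index 10

0 0 1 1 3 4 6 7 8 8 10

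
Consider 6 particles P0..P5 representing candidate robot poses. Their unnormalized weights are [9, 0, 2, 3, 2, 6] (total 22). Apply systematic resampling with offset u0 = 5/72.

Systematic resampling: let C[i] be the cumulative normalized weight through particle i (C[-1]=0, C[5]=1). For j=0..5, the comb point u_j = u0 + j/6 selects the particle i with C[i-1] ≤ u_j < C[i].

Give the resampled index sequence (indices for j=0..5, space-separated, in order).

C = [9/22, 9/22, 1/2, 7/11, 8/11, 1]
j=0: u_0=5/72 ∈ [0, 9/22) → index 0
j=1: u_1=17/72 ∈ [0, 9/22) → index 0
j=2: u_2=29/72 ∈ [0, 9/22) → index 0
j=3: u_3=41/72 ∈ [1/2, 7/11) → index 3
j=4: u_4=53/72 ∈ [8/11, 1) → index 5
j=5: u_5=65/72 ∈ [8/11, 1) → index 5

0 0 0 3 5 5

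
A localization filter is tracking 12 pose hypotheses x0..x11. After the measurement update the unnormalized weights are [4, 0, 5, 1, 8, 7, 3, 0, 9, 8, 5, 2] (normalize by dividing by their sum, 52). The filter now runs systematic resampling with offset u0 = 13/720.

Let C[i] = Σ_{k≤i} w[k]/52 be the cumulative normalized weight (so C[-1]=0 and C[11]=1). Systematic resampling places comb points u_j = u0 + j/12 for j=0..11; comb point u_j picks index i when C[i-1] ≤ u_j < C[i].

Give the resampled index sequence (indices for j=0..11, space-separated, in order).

0 2 3 4 5 5 6 8 8 9 9 10

C = [1/13, 1/13, 9/52, 5/26, 9/26, 25/52, 7/13, 7/13, 37/52, 45/52, 25/26, 1]
j=0: u_0=13/720 ∈ [0, 1/13) → index 0
j=1: u_1=73/720 ∈ [1/13, 9/52) → index 2
j=2: u_2=133/720 ∈ [9/52, 5/26) → index 3
j=3: u_3=193/720 ∈ [5/26, 9/26) → index 4
j=4: u_4=253/720 ∈ [9/26, 25/52) → index 5
j=5: u_5=313/720 ∈ [9/26, 25/52) → index 5
j=6: u_6=373/720 ∈ [25/52, 7/13) → index 6
j=7: u_7=433/720 ∈ [7/13, 37/52) → index 8
j=8: u_8=493/720 ∈ [7/13, 37/52) → index 8
j=9: u_9=553/720 ∈ [37/52, 45/52) → index 9
j=10: u_10=613/720 ∈ [37/52, 45/52) → index 9
j=11: u_11=673/720 ∈ [45/52, 25/26) → index 10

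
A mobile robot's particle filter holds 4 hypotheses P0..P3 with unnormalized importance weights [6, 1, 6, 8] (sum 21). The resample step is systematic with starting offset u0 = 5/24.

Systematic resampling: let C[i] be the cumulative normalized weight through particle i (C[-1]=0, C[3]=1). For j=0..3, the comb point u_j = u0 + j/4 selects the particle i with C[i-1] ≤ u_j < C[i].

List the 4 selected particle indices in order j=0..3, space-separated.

C = [2/7, 1/3, 13/21, 1]
j=0: u_0=5/24 ∈ [0, 2/7) → index 0
j=1: u_1=11/24 ∈ [1/3, 13/21) → index 2
j=2: u_2=17/24 ∈ [13/21, 1) → index 3
j=3: u_3=23/24 ∈ [13/21, 1) → index 3

0 2 3 3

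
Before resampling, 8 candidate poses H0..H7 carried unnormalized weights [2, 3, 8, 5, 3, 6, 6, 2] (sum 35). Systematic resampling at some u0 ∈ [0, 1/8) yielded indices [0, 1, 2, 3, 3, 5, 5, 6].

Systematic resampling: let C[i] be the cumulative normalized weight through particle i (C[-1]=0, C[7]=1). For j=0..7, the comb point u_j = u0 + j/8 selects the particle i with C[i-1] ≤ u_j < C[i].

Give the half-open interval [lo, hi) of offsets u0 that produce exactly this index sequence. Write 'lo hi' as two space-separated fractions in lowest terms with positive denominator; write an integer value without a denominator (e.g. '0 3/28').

C = [2/35, 1/7, 13/35, 18/35, 3/5, 27/35, 33/35, 1]
j=0 picked index 0: u0 ∈ [0, 2/35)
j=1 picked index 1: u0 ∈ [-19/280, 1/56)
j=2 picked index 2: u0 ∈ [-3/28, 17/140)
j=3 picked index 3: u0 ∈ [-1/280, 39/280)
j=4 picked index 3: u0 ∈ [-9/70, 1/70)
j=5 picked index 5: u0 ∈ [-1/40, 41/280)
j=6 picked index 5: u0 ∈ [-3/20, 3/140)
j=7 picked index 6: u0 ∈ [-29/280, 19/280)
intersection: [0, 1/70)

0 1/70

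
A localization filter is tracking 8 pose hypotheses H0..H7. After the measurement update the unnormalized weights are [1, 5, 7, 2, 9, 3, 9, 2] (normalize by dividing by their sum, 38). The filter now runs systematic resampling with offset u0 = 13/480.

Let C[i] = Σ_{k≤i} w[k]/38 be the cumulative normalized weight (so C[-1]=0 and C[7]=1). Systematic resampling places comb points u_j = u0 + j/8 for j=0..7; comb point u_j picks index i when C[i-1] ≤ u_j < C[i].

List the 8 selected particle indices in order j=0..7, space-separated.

C = [1/38, 3/19, 13/38, 15/38, 12/19, 27/38, 18/19, 1]
j=0: u_0=13/480 ∈ [1/38, 3/19) → index 1
j=1: u_1=73/480 ∈ [1/38, 3/19) → index 1
j=2: u_2=133/480 ∈ [3/19, 13/38) → index 2
j=3: u_3=193/480 ∈ [15/38, 12/19) → index 4
j=4: u_4=253/480 ∈ [15/38, 12/19) → index 4
j=5: u_5=313/480 ∈ [12/19, 27/38) → index 5
j=6: u_6=373/480 ∈ [27/38, 18/19) → index 6
j=7: u_7=433/480 ∈ [27/38, 18/19) → index 6

1 1 2 4 4 5 6 6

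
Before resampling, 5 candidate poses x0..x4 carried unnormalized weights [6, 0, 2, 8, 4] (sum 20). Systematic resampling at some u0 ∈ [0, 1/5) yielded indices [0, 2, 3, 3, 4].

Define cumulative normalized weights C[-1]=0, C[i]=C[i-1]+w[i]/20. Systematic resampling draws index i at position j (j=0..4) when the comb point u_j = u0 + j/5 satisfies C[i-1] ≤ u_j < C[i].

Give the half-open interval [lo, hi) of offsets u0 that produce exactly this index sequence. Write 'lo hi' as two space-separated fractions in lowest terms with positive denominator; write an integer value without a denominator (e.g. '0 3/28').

C = [3/10, 3/10, 2/5, 4/5, 1]
j=0 picked index 0: u0 ∈ [0, 3/10)
j=1 picked index 2: u0 ∈ [1/10, 1/5)
j=2 picked index 3: u0 ∈ [0, 2/5)
j=3 picked index 3: u0 ∈ [-1/5, 1/5)
j=4 picked index 4: u0 ∈ [0, 1/5)
intersection: [1/10, 1/5)

1/10 1/5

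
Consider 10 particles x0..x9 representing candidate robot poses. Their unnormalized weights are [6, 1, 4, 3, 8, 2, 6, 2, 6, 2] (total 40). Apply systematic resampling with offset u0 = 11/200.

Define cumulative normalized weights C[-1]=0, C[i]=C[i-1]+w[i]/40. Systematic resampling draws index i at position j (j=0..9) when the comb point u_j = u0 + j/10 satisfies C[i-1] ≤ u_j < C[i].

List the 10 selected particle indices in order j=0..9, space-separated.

C = [3/20, 7/40, 11/40, 7/20, 11/20, 3/5, 3/4, 4/5, 19/20, 1]
j=0: u_0=11/200 ∈ [0, 3/20) → index 0
j=1: u_1=31/200 ∈ [3/20, 7/40) → index 1
j=2: u_2=51/200 ∈ [7/40, 11/40) → index 2
j=3: u_3=71/200 ∈ [7/20, 11/20) → index 4
j=4: u_4=91/200 ∈ [7/20, 11/20) → index 4
j=5: u_5=111/200 ∈ [11/20, 3/5) → index 5
j=6: u_6=131/200 ∈ [3/5, 3/4) → index 6
j=7: u_7=151/200 ∈ [3/4, 4/5) → index 7
j=8: u_8=171/200 ∈ [4/5, 19/20) → index 8
j=9: u_9=191/200 ∈ [19/20, 1) → index 9

0 1 2 4 4 5 6 7 8 9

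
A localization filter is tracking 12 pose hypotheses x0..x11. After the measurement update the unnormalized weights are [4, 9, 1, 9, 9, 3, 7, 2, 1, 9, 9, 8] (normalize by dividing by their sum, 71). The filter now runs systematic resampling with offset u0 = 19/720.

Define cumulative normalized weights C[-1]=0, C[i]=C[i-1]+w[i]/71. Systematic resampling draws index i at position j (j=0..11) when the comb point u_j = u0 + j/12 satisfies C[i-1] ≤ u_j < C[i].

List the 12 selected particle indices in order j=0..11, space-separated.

C = [4/71, 13/71, 14/71, 23/71, 32/71, 35/71, 42/71, 44/71, 45/71, 54/71, 63/71, 1]
j=0: u_0=19/720 ∈ [0, 4/71) → index 0
j=1: u_1=79/720 ∈ [4/71, 13/71) → index 1
j=2: u_2=139/720 ∈ [13/71, 14/71) → index 2
j=3: u_3=199/720 ∈ [14/71, 23/71) → index 3
j=4: u_4=259/720 ∈ [23/71, 32/71) → index 4
j=5: u_5=319/720 ∈ [23/71, 32/71) → index 4
j=6: u_6=379/720 ∈ [35/71, 42/71) → index 6
j=7: u_7=439/720 ∈ [42/71, 44/71) → index 7
j=8: u_8=499/720 ∈ [45/71, 54/71) → index 9
j=9: u_9=559/720 ∈ [54/71, 63/71) → index 10
j=10: u_10=619/720 ∈ [54/71, 63/71) → index 10
j=11: u_11=679/720 ∈ [63/71, 1) → index 11

0 1 2 3 4 4 6 7 9 10 10 11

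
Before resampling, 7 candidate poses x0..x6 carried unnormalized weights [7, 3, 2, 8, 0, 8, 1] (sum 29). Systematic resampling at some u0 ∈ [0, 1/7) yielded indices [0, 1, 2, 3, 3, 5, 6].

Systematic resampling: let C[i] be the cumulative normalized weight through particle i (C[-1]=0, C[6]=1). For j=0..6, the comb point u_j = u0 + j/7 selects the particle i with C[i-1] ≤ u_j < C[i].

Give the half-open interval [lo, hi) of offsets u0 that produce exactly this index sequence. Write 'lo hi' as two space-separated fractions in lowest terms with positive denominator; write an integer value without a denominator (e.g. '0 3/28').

22/203 24/203

C = [7/29, 10/29, 12/29, 20/29, 20/29, 28/29, 1]
j=0 picked index 0: u0 ∈ [0, 7/29)
j=1 picked index 1: u0 ∈ [20/203, 41/203)
j=2 picked index 2: u0 ∈ [12/203, 26/203)
j=3 picked index 3: u0 ∈ [-3/203, 53/203)
j=4 picked index 3: u0 ∈ [-32/203, 24/203)
j=5 picked index 5: u0 ∈ [-5/203, 51/203)
j=6 picked index 6: u0 ∈ [22/203, 1/7)
intersection: [22/203, 24/203)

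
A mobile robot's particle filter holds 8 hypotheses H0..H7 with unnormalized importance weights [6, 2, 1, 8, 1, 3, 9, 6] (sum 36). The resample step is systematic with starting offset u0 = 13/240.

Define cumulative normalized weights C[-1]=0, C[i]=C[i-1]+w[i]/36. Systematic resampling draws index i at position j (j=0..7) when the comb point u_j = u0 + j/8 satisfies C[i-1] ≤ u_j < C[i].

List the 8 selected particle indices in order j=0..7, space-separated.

C = [1/6, 2/9, 1/4, 17/36, 1/2, 7/12, 5/6, 1]
j=0: u_0=13/240 ∈ [0, 1/6) → index 0
j=1: u_1=43/240 ∈ [1/6, 2/9) → index 1
j=2: u_2=73/240 ∈ [1/4, 17/36) → index 3
j=3: u_3=103/240 ∈ [1/4, 17/36) → index 3
j=4: u_4=133/240 ∈ [1/2, 7/12) → index 5
j=5: u_5=163/240 ∈ [7/12, 5/6) → index 6
j=6: u_6=193/240 ∈ [7/12, 5/6) → index 6
j=7: u_7=223/240 ∈ [5/6, 1) → index 7

0 1 3 3 5 6 6 7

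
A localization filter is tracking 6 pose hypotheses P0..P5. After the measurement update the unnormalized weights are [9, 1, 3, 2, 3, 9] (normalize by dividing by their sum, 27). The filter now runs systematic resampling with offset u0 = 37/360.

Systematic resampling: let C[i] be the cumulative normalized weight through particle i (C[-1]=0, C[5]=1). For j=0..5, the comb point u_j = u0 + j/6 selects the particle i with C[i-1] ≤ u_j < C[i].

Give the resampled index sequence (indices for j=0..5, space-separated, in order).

0 0 2 4 5 5

C = [1/3, 10/27, 13/27, 5/9, 2/3, 1]
j=0: u_0=37/360 ∈ [0, 1/3) → index 0
j=1: u_1=97/360 ∈ [0, 1/3) → index 0
j=2: u_2=157/360 ∈ [10/27, 13/27) → index 2
j=3: u_3=217/360 ∈ [5/9, 2/3) → index 4
j=4: u_4=277/360 ∈ [2/3, 1) → index 5
j=5: u_5=337/360 ∈ [2/3, 1) → index 5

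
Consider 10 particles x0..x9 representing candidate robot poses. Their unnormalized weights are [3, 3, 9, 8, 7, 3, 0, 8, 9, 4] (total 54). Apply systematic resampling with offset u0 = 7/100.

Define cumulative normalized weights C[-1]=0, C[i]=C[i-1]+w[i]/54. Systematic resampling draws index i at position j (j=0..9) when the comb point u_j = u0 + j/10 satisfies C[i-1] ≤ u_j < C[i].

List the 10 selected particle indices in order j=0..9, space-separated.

1 2 2 3 4 5 7 8 8 9

C = [1/18, 1/9, 5/18, 23/54, 5/9, 11/18, 11/18, 41/54, 25/27, 1]
j=0: u_0=7/100 ∈ [1/18, 1/9) → index 1
j=1: u_1=17/100 ∈ [1/9, 5/18) → index 2
j=2: u_2=27/100 ∈ [1/9, 5/18) → index 2
j=3: u_3=37/100 ∈ [5/18, 23/54) → index 3
j=4: u_4=47/100 ∈ [23/54, 5/9) → index 4
j=5: u_5=57/100 ∈ [5/9, 11/18) → index 5
j=6: u_6=67/100 ∈ [11/18, 41/54) → index 7
j=7: u_7=77/100 ∈ [41/54, 25/27) → index 8
j=8: u_8=87/100 ∈ [41/54, 25/27) → index 8
j=9: u_9=97/100 ∈ [25/27, 1) → index 9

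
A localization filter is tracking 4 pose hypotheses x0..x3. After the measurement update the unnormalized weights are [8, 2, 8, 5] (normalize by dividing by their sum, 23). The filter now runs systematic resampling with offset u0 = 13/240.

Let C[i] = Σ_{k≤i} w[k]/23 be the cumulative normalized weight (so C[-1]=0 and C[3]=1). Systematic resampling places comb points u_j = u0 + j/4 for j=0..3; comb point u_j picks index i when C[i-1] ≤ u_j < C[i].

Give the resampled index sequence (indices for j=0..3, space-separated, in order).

0 0 2 3

C = [8/23, 10/23, 18/23, 1]
j=0: u_0=13/240 ∈ [0, 8/23) → index 0
j=1: u_1=73/240 ∈ [0, 8/23) → index 0
j=2: u_2=133/240 ∈ [10/23, 18/23) → index 2
j=3: u_3=193/240 ∈ [18/23, 1) → index 3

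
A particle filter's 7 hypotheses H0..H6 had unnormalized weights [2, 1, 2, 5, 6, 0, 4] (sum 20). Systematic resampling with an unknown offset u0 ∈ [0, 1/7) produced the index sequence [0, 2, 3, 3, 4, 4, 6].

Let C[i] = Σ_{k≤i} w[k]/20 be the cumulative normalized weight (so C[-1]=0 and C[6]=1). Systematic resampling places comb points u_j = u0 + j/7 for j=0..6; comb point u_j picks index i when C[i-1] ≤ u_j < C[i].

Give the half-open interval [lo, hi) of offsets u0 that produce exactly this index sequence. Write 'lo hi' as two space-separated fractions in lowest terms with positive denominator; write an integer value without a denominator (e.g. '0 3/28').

1/140 1/14

C = [1/10, 3/20, 1/4, 1/2, 4/5, 4/5, 1]
j=0 picked index 0: u0 ∈ [0, 1/10)
j=1 picked index 2: u0 ∈ [1/140, 3/28)
j=2 picked index 3: u0 ∈ [-1/28, 3/14)
j=3 picked index 3: u0 ∈ [-5/28, 1/14)
j=4 picked index 4: u0 ∈ [-1/14, 8/35)
j=5 picked index 4: u0 ∈ [-3/14, 3/35)
j=6 picked index 6: u0 ∈ [-2/35, 1/7)
intersection: [1/140, 1/14)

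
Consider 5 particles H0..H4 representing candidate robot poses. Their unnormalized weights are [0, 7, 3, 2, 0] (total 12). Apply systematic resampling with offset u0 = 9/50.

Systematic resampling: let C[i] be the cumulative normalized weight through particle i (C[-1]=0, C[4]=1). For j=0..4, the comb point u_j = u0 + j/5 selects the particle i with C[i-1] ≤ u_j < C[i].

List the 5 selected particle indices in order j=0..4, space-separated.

C = [0, 7/12, 5/6, 1, 1]
j=0: u_0=9/50 ∈ [0, 7/12) → index 1
j=1: u_1=19/50 ∈ [0, 7/12) → index 1
j=2: u_2=29/50 ∈ [0, 7/12) → index 1
j=3: u_3=39/50 ∈ [7/12, 5/6) → index 2
j=4: u_4=49/50 ∈ [5/6, 1) → index 3

1 1 1 2 3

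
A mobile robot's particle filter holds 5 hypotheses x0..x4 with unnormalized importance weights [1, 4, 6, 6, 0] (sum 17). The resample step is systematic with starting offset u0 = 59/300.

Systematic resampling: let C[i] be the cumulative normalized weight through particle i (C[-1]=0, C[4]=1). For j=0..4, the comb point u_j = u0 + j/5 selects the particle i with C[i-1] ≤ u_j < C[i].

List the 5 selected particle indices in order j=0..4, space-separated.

C = [1/17, 5/17, 11/17, 1, 1]
j=0: u_0=59/300 ∈ [1/17, 5/17) → index 1
j=1: u_1=119/300 ∈ [5/17, 11/17) → index 2
j=2: u_2=179/300 ∈ [5/17, 11/17) → index 2
j=3: u_3=239/300 ∈ [11/17, 1) → index 3
j=4: u_4=299/300 ∈ [11/17, 1) → index 3

1 2 2 3 3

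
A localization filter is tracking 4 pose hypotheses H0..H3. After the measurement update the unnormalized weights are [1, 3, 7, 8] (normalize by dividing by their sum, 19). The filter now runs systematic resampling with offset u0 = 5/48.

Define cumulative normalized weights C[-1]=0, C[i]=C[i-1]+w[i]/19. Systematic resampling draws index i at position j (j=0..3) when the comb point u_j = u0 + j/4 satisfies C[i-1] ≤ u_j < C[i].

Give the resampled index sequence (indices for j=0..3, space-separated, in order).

C = [1/19, 4/19, 11/19, 1]
j=0: u_0=5/48 ∈ [1/19, 4/19) → index 1
j=1: u_1=17/48 ∈ [4/19, 11/19) → index 2
j=2: u_2=29/48 ∈ [11/19, 1) → index 3
j=3: u_3=41/48 ∈ [11/19, 1) → index 3

1 2 3 3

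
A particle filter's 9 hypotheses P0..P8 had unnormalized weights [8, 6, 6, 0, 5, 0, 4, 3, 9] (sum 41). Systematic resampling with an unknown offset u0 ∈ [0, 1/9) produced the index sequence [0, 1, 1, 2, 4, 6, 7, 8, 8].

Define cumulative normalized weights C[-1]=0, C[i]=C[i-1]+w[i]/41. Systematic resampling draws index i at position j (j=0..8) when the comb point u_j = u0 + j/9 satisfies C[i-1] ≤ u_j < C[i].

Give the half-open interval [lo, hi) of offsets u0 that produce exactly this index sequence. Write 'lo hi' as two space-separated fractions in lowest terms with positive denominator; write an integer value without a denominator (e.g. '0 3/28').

C = [8/41, 14/41, 20/41, 20/41, 25/41, 25/41, 29/41, 32/41, 1]
j=0 picked index 0: u0 ∈ [0, 8/41)
j=1 picked index 1: u0 ∈ [31/369, 85/369)
j=2 picked index 1: u0 ∈ [-10/369, 44/369)
j=3 picked index 2: u0 ∈ [1/123, 19/123)
j=4 picked index 4: u0 ∈ [16/369, 61/369)
j=5 picked index 6: u0 ∈ [20/369, 56/369)
j=6 picked index 7: u0 ∈ [5/123, 14/123)
j=7 picked index 8: u0 ∈ [1/369, 2/9)
j=8 picked index 8: u0 ∈ [-40/369, 1/9)
intersection: [31/369, 1/9)

31/369 1/9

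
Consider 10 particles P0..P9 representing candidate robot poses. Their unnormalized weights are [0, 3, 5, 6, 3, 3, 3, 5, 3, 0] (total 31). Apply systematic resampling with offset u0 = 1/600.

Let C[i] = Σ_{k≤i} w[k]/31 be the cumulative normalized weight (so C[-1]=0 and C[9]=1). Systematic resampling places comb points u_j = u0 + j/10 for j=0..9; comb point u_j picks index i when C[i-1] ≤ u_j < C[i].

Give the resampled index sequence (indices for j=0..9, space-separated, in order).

C = [0, 3/31, 8/31, 14/31, 17/31, 20/31, 23/31, 28/31, 1, 1]
j=0: u_0=1/600 ∈ [0, 3/31) → index 1
j=1: u_1=61/600 ∈ [3/31, 8/31) → index 2
j=2: u_2=121/600 ∈ [3/31, 8/31) → index 2
j=3: u_3=181/600 ∈ [8/31, 14/31) → index 3
j=4: u_4=241/600 ∈ [8/31, 14/31) → index 3
j=5: u_5=301/600 ∈ [14/31, 17/31) → index 4
j=6: u_6=361/600 ∈ [17/31, 20/31) → index 5
j=7: u_7=421/600 ∈ [20/31, 23/31) → index 6
j=8: u_8=481/600 ∈ [23/31, 28/31) → index 7
j=9: u_9=541/600 ∈ [23/31, 28/31) → index 7

1 2 2 3 3 4 5 6 7 7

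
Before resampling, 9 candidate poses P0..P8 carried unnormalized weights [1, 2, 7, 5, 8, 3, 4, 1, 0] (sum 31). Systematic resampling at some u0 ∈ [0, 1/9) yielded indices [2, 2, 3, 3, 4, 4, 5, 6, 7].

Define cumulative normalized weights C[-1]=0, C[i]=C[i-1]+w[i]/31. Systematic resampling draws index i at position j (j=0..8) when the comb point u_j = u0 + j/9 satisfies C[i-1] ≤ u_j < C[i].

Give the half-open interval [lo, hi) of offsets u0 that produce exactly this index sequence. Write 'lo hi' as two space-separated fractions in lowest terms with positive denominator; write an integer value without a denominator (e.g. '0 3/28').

28/279 1/9

C = [1/31, 3/31, 10/31, 15/31, 23/31, 26/31, 30/31, 1, 1]
j=0 picked index 2: u0 ∈ [3/31, 10/31)
j=1 picked index 2: u0 ∈ [-4/279, 59/279)
j=2 picked index 3: u0 ∈ [28/279, 73/279)
j=3 picked index 3: u0 ∈ [-1/93, 14/93)
j=4 picked index 4: u0 ∈ [11/279, 83/279)
j=5 picked index 4: u0 ∈ [-20/279, 52/279)
j=6 picked index 5: u0 ∈ [7/93, 16/93)
j=7 picked index 6: u0 ∈ [17/279, 53/279)
j=8 picked index 7: u0 ∈ [22/279, 1/9)
intersection: [28/279, 1/9)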